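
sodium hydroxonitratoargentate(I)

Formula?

Ligands: 1 nitrato (NO3, -1), 1 hydroxo (OH, -1). Ligand charge sum = -2.
Charge balance with sodium (+1) requires 1 complex ion per 1 sodium.

Na[Ag(NO3)(OH)]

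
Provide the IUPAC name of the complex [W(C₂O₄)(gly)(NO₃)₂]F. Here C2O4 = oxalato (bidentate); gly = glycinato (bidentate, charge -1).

The 1 fluoride counter-ion carries a total charge of -1, so each complex ion is 1+.
Ligand charges: 1×oxalato (-2 each), 1×glycinato (-1 each), 2×nitrato (-1 each); total -5. So W + (-5) = 1+, giving W = +6.
Ligands are named alphabetically: glycinato before nitrato before oxalato.

(glycinato)dinitratooxalatotungsten(VI) fluoride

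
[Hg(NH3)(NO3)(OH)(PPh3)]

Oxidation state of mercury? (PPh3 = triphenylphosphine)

No counter-ion: the bracketed complex is neutral.
Ligand charges: 1×OH = -1; 1×NH3 neutral; 1×NO3 = -1; 1×PPh3 neutral; sum -2.
Hg + (-2) = 0 ⇒ Hg is +2.

+2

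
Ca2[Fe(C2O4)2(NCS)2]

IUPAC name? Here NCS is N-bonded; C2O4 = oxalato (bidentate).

The 2 calcium counter-ions carry a total charge of +4, so each complex ion is 4−.
Ligand charges: 2×isothiocyanato (-1 each), 2×oxalato (-2 each); total -6. So Fe + (-6) = 4−, giving Fe = +2.
Ligands are named alphabetically: isothiocyanato before oxalato.
The complex ion is anionic, so iron takes the -ate form ferrate(II).

calcium diisothiocyanatodioxalatoferrate(II)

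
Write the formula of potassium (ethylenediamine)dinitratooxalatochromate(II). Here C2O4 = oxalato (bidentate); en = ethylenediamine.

Ligands: 1 oxalato (C2O4, -2), 1 ethylenediamine (en, neutral), 2 nitrato (NO3, -1). Ligand charge sum = -4.
With Cr in oxidation state +2, the complex ion is [Cr...]^2−.
Charge balance with potassium (+1) requires 1 complex ion per 2 potassium.

K2[Cr(C2O4)(en)(NO3)2]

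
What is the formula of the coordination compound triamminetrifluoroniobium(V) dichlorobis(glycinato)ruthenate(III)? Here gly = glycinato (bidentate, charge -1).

Cation [Nb…]: ligand charges -3, Nb(V) ⇒ ion charge 2+.
Anion [Ru…]: ligand charges -4, Ru(III) ⇒ ion charge 1−.
One 2+ cation requires 2 of the 1− anion.

[NbF3(NH3)3][RuCl2(gly)2]2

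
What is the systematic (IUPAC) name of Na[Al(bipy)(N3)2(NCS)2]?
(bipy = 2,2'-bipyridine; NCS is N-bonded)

The 1 sodium counter-ion carries a total charge of +1, so each complex ion is 1−.
Ligand charges: 1×2,2'-bipyridine (neutral), 2×azido (-1 each), 2×isothiocyanato (-1 each); total -4. So Al + (-4) = 1−, giving Al = +3.
Ligands are named alphabetically: azido before bipyridine before isothiocyanato.
The complex ion is anionic, so aluminium takes the -ate form aluminate(III).

sodium diazido(2,2'-bipyridine)diisothiocyanatoaluminate(III)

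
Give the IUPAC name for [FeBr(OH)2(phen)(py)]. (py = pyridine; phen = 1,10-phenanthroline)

bromodihydroxo(1,10-phenanthroline)(pyridine)iron(III)

There is no counter-ion, so the complex is neutral overall.
Ligand charges: 1×pyridine (neutral), 1×bromo (-1 each), 2×hydroxo (-1 each), 1×1,10-phenanthroline (neutral); total -3. So Fe + (-3) = 0, giving Fe = +3.
Ligands are named alphabetically: bromo before hydroxo before phenanthroline before pyridine.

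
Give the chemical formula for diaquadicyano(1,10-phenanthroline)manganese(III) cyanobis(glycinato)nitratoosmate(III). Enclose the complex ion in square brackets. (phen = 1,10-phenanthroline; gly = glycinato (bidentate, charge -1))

Cation [Mn…]: ligand charges -2, Mn(III) ⇒ ion charge 1+.
Anion [Os…]: ligand charges -4, Os(III) ⇒ ion charge 1−.

[Mn(CN)2(H2O)2(phen)][Os(CN)(gly)2(NO3)]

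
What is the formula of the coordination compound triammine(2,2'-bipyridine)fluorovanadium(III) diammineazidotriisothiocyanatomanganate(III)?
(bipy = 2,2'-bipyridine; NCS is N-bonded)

[V(bipy)F(NH3)3][Mn(N3)(NCS)3(NH3)2]2

Cation [V…]: ligand charges -1, V(III) ⇒ ion charge 2+.
Anion [Mn…]: ligand charges -4, Mn(III) ⇒ ion charge 1−.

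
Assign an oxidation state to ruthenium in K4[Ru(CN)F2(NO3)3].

4 potassium outside the brackets (+1 each) → the complex ion is 4−.
Ligand charges: 1×CN = -1; 2×F = -2; 3×NO3 = -3; sum -6.
Ru + (-6) = 4− ⇒ Ru is +2.

+2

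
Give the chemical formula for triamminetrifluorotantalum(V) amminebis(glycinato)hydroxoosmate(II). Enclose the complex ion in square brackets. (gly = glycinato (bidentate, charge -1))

[TaF3(NH3)3][Os(gly)2(NH3)(OH)]2

Cation [Ta…]: ligand charges -3, Ta(V) ⇒ ion charge 2+.
Anion [Os…]: ligand charges -3, Os(II) ⇒ ion charge 1−.
One 2+ cation requires 2 of the 1− anion.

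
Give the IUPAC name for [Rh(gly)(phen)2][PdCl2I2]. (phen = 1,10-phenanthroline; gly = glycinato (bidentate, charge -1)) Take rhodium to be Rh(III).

(glycinato)bis(1,10-phenanthroline)rhodium(III) dichlorodiiodopalladate(II)

Both ions are complex: the cation is named first with the plain metal name, the anion second with the -ate form; each ion's ligands are alphabetised independently.
Rh is given as +3; the cation's ligand charges sum to -1, so the complex cation is 2+.
A 1:1 salt means the anion carries the equal and opposite charge, 2−.
Anion: ligand charges sum to -4; for the ion to be 2−, Pd = +2.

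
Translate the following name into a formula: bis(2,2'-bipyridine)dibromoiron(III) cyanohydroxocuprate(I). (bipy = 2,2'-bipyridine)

Cation [Fe…]: ligand charges -2, Fe(III) ⇒ ion charge 1+.
Anion [Cu…]: ligand charges -2, Cu(I) ⇒ ion charge 1−.

[Fe(bipy)2Br2][Cu(CN)(OH)]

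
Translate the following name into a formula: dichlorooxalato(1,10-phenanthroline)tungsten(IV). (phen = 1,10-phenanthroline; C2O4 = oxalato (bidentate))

Ligands: 1 1,10-phenanthroline (phen, neutral), 2 chloro (Cl, -1), 1 oxalato (C2O4, -2). Ligand charge sum = -4.
With W in oxidation state +4, the complex ion is [W...].

[W(C2O4)Cl2(phen)]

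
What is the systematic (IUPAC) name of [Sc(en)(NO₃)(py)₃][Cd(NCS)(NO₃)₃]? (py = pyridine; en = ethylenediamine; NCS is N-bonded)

Scandium is always +3 in its complexes; the cation's ligand charges sum to -1, so the complex cation is 2+.
A 1:1 salt means the anion carries the equal and opposite charge, 2−.
Anion: ligand charges sum to -4; for the ion to be 2−, Cd = +2.

(ethylenediamine)nitratotris(pyridine)scandium(III) isothiocyanatotrinitratocadmate(II)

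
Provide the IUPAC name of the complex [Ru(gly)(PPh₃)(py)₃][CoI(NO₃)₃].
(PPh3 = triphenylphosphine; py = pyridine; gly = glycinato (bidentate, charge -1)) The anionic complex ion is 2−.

(glycinato)tris(pyridine)(triphenylphosphine)ruthenium(III) iodotrinitratocobaltate(II)

Both ions are complex: the cation is named first with the plain metal name, the anion second with the -ate form; each ion's ligands are alphabetised independently.
The complex anion is given as 2−; its ligand charges sum to -4, so Co = +2.
A 1:1 salt means the cation carries the equal and opposite charge, 2+.
Cation: ligand charges sum to -1; for the ion to be 2+, Ru = +3.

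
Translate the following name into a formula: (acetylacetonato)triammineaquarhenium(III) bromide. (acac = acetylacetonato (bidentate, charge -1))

Ligands: 1 aqua (H2O, neutral), 3 ammine (NH3, neutral), 1 acetylacetonato (acac, -1). Ligand charge sum = -1.
Charge balance with bromide (-1) requires 1 complex ion per 2 bromide.

[Re(acac)(H2O)(NH3)3]Br2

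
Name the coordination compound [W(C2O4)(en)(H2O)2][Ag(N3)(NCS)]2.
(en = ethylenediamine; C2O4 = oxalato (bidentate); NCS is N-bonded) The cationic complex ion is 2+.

diaqua(ethylenediamine)oxalatotungsten(IV) azidoisothiocyanatoargentate(I)

The complex cation is given as 2+; its ligand charges sum to -2, so W = +4.
With 2 anions per cation, each anion must be 2/2 = 1−.
Anion: ligand charges sum to -2; for the ion to be 1−, Ag = +1.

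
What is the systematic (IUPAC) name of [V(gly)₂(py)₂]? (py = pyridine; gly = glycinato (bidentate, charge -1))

bis(glycinato)bis(pyridine)vanadium(II)

There is no counter-ion, so the complex is neutral overall.
Ligand charges: 2×pyridine (neutral), 2×glycinato (-1 each); total -2. So V + (-2) = 0, giving V = +2.
Ligands are named alphabetically: glycinato before pyridine.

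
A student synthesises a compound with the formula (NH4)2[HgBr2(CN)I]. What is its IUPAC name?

The 2 ammonium counter-ions carry a total charge of +2, so each complex ion is 2−.
Ligand charges: 2×bromo (-1 each), 1×cyano (-1 each), 1×iodo (-1 each); total -4. So Hg + (-4) = 2−, giving Hg = +2.
The complex ion is anionic, so mercury takes the -ate form mercurate(II).

ammonium dibromocyanoiodomercurate(II)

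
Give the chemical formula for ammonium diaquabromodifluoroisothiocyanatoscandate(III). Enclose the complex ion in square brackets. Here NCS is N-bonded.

Ligands: 1 bromo (Br, -1), 2 aqua (H2O, neutral), 2 fluoro (F, -1), 1 isothiocyanato (NCS, -1). Ligand charge sum = -4.
With Sc in oxidation state +3, the complex ion is [Sc...]^1−.
Charge balance with ammonium (+1) requires 1 complex ion per 1 ammonium.

NH4[ScBrF2(H2O)2(NCS)]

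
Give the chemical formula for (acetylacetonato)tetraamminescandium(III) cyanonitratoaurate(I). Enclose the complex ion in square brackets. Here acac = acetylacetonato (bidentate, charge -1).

Cation [Sc…]: ligand charges -1, Sc(III) ⇒ ion charge 2+.
Anion [Au…]: ligand charges -2, Au(I) ⇒ ion charge 1−.

[Sc(acac)(NH3)4][Au(CN)(NO3)]2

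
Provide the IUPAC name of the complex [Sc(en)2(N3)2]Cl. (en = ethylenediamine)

diazidobis(ethylenediamine)scandium(III) chloride

The 1 chloride counter-ion carries a total charge of -1, so each complex ion is 1+.
Ligand charges: 2×ethylenediamine (neutral), 2×azido (-1 each); total -2. So Sc + (-2) = 1+, giving Sc = +3.
Ligands are named alphabetically: azido before ethylenediamine.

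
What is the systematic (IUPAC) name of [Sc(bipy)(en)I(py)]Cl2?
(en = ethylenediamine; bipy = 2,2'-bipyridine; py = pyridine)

The 2 chloride counter-ions carry a total charge of -2, so each complex ion is 2+.
Ligand charges: 1×ethylenediamine (neutral), 1×2,2'-bipyridine (neutral), 1×pyridine (neutral), 1×iodo (-1 each); total -1. So Sc + (-1) = 2+, giving Sc = +3.
Ligands are named alphabetically: bipyridine before ethylenediamine before iodo before pyridine.

(2,2'-bipyridine)(ethylenediamine)iodo(pyridine)scandium(III) chloride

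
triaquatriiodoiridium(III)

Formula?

[Ir(H2O)3I3]

Ligands: 3 iodo (I, -1), 3 aqua (H2O, neutral). Ligand charge sum = -3.
With Ir in oxidation state +3, the complex ion is [Ir...].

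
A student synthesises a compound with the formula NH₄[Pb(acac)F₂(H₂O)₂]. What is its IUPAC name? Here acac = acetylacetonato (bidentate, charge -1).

The 1 ammonium counter-ion carries a total charge of +1, so each complex ion is 1−.
Ligand charges: 2×aqua (neutral), 2×fluoro (-1 each), 1×acetylacetonato (-1 each); total -3. So Pb + (-3) = 1−, giving Pb = +2.
Ligands are named alphabetically: acetylacetonato before aqua before fluoro.
The complex ion is anionic, so lead takes the -ate form plumbate(II).

ammonium (acetylacetonato)diaquadifluoroplumbate(II)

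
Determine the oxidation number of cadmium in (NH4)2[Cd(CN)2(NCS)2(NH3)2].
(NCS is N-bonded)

2 ammonium outside the brackets (+1 each) → the complex ion is 2−.
Ligand charges: 2×NH3 neutral; 2×NCS = -2; 2×CN = -2; sum -4.
Cd + (-4) = 2− ⇒ Cd is +2.

+2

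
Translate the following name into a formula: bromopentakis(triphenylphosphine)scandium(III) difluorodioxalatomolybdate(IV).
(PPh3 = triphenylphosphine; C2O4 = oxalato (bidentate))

[ScBr(PPh3)5][Mo(C2O4)2F2]

Cation [Sc…]: ligand charges -1, Sc(III) ⇒ ion charge 2+.
Anion [Mo…]: ligand charges -6, Mo(IV) ⇒ ion charge 2−.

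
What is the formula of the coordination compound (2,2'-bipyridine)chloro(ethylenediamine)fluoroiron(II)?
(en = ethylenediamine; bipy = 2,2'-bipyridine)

Ligands: 1 ethylenediamine (en, neutral), 1 fluoro (F, -1), 1 chloro (Cl, -1), 1 2,2'-bipyridine (bipy, neutral). Ligand charge sum = -2.
With Fe in oxidation state +2, the complex ion is [Fe...].

[Fe(bipy)Cl(en)F]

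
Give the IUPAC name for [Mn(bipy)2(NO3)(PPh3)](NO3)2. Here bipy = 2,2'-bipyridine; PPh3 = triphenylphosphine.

The 2 nitrate counter-ions carry a total charge of -2, so each complex ion is 2+.
Ligand charges: 2×2,2'-bipyridine (neutral), 1×triphenylphosphine (neutral), 1×nitrato (-1 each); total -1. So Mn + (-1) = 2+, giving Mn = +3.
Ligands are named alphabetically: bipyridine before nitrato before triphenylphosphine.

bis(2,2'-bipyridine)nitrato(triphenylphosphine)manganese(III) nitrate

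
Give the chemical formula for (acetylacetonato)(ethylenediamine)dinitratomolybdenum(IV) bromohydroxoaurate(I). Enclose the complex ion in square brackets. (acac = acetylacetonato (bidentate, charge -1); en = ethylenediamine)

[Mo(acac)(en)(NO3)2][AuBr(OH)]

Cation [Mo…]: ligand charges -3, Mo(IV) ⇒ ion charge 1+.
Anion [Au…]: ligand charges -2, Au(I) ⇒ ion charge 1−.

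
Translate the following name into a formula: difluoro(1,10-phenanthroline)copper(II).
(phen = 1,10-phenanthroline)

Ligands: 1 1,10-phenanthroline (phen, neutral), 2 fluoro (F, -1). Ligand charge sum = -2.
With Cu in oxidation state +2, the complex ion is [Cu...].

[CuF2(phen)]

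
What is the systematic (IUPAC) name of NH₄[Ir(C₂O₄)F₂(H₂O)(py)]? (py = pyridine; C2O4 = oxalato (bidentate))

ammonium aquadifluorooxalato(pyridine)iridate(III)

The 1 ammonium counter-ion carries a total charge of +1, so each complex ion is 1−.
Ligand charges: 1×aqua (neutral), 1×pyridine (neutral), 1×oxalato (-2 each), 2×fluoro (-1 each); total -4. So Ir + (-4) = 1−, giving Ir = +3.
Ligands are named alphabetically: aqua before fluoro before oxalato before pyridine.
The complex ion is anionic, so iridium takes the -ate form iridate(III).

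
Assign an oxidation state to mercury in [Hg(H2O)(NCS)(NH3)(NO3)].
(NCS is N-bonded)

+2

No counter-ion: the bracketed complex is neutral.
Ligand charges: 1×NO3 = -1; 1×NH3 neutral; 1×H2O neutral; 1×NCS = -1; sum -2.
Hg + (-2) = 0 ⇒ Hg is +2.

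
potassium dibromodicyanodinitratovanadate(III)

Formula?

K3[VBr2(CN)2(NO3)2]

Ligands: 2 bromo (Br, -1), 2 cyano (CN, -1), 2 nitrato (NO3, -1). Ligand charge sum = -6.
With V in oxidation state +3, the complex ion is [V...]^3−.
Charge balance with potassium (+1) requires 1 complex ion per 3 potassium.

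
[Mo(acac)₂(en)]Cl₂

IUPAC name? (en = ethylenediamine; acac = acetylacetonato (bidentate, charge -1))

The 2 chloride counter-ions carry a total charge of -2, so each complex ion is 2+.
Ligand charges: 1×ethylenediamine (neutral), 2×acetylacetonato (-1 each); total -2. So Mo + (-2) = 2+, giving Mo = +4.
Ligands are named alphabetically: acetylacetonato before ethylenediamine.

bis(acetylacetonato)(ethylenediamine)molybdenum(IV) chloride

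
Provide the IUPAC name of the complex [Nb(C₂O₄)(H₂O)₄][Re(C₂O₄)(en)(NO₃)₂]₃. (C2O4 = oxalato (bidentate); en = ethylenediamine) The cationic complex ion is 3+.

tetraaquaoxalatoniobium(V) (ethylenediamine)dinitratooxalatorhenate(III)

The complex cation is given as 3+; its ligand charges sum to -2, so Nb = +5.
With 3 anions per cation, each anion must be 3/3 = 1−.
Anion: ligand charges sum to -4; for the ion to be 1−, Re = +3.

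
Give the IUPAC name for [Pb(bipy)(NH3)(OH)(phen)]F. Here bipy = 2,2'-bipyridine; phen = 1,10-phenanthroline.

ammine(2,2'-bipyridine)hydroxo(1,10-phenanthroline)lead(II) fluoride

The 1 fluoride counter-ion carries a total charge of -1, so each complex ion is 1+.
Ligand charges: 1×2,2'-bipyridine (neutral), 1×hydroxo (-1 each), 1×1,10-phenanthroline (neutral), 1×ammine (neutral); total -1. So Pb + (-1) = 1+, giving Pb = +2.
Ligands are named alphabetically: ammine before bipyridine before hydroxo before phenanthroline.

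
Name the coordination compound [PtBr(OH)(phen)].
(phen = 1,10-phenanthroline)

There is no counter-ion, so the complex is neutral overall.
Ligand charges: 1×hydroxo (-1 each), 1×bromo (-1 each), 1×1,10-phenanthroline (neutral); total -2. So Pt + (-2) = 0, giving Pt = +2.
Ligands are named alphabetically: bromo before hydroxo before phenanthroline.

bromohydroxo(1,10-phenanthroline)platinum(II)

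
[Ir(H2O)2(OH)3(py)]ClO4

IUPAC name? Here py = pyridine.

The 1 perchlorate counter-ion carries a total charge of -1, so each complex ion is 1+.
Ligand charges: 3×hydroxo (-1 each), 2×aqua (neutral), 1×pyridine (neutral); total -3. So Ir + (-3) = 1+, giving Ir = +4.
Ligands are named alphabetically: aqua before hydroxo before pyridine.

diaquatrihydroxo(pyridine)iridium(IV) perchlorate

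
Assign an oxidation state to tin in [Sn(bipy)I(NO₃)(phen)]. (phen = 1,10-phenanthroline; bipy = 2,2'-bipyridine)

+2

No counter-ion: the bracketed complex is neutral.
Ligand charges: 1×phen neutral; 1×bipy neutral; 1×I = -1; 1×NO3 = -1; sum -2.
Sn + (-2) = 0 ⇒ Sn is +2.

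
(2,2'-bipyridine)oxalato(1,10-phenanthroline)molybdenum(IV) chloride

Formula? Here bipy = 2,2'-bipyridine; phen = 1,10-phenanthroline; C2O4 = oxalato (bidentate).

[Mo(bipy)(C2O4)(phen)]Cl2

Ligands: 1 2,2'-bipyridine (bipy, neutral), 1 1,10-phenanthroline (phen, neutral), 1 oxalato (C2O4, -2). Ligand charge sum = -2.
Charge balance with chloride (-1) requires 1 complex ion per 2 chloride.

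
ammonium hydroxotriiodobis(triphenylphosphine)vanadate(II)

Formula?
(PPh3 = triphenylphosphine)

Ligands: 2 triphenylphosphine (PPh3, neutral), 1 hydroxo (OH, -1), 3 iodo (I, -1). Ligand charge sum = -4.
Charge balance with ammonium (+1) requires 1 complex ion per 2 ammonium.

(NH4)2[VI3(OH)(PPh3)2]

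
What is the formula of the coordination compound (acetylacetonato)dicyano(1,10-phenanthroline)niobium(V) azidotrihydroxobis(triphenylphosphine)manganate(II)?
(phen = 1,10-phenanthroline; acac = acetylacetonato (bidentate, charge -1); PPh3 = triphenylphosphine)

[Nb(acac)(CN)2(phen)][Mn(N3)(OH)3(PPh3)2]

Cation [Nb…]: ligand charges -3, Nb(V) ⇒ ion charge 2+.
Anion [Mn…]: ligand charges -4, Mn(II) ⇒ ion charge 2−.
One 2+ cation balances one 2− anion.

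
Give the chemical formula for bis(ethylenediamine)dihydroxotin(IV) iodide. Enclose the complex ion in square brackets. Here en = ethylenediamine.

Ligands: 2 ethylenediamine (en, neutral), 2 hydroxo (OH, -1). Ligand charge sum = -2.
With Sn in oxidation state +4, the complex ion is [Sn...]^2+.
Charge balance with iodide (-1) requires 1 complex ion per 2 iodide.

[Sn(en)2(OH)2]I2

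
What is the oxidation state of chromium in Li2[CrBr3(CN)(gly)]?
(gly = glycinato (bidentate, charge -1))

+3

2 lithium outside the brackets (+1 each) → the complex ion is 2−.
Ligand charges: 1×CN = -1; 1×gly = -1; 3×Br = -3; sum -5.
Cr + (-5) = 2− ⇒ Cr is +3.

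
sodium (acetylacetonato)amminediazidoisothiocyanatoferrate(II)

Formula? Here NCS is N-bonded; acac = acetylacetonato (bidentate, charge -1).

Na2[Fe(acac)(N3)2(NCS)(NH3)]

Ligands: 1 ammine (NH3, neutral), 1 isothiocyanato (NCS, -1), 1 acetylacetonato (acac, -1), 2 azido (N3, -1). Ligand charge sum = -4.
With Fe in oxidation state +2, the complex ion is [Fe...]^2−.
Charge balance with sodium (+1) requires 1 complex ion per 2 sodium.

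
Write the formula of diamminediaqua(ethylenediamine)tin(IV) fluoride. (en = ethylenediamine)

[Sn(en)(H2O)2(NH3)2]F4

Ligands: 1 ethylenediamine (en, neutral), 2 ammine (NH3, neutral), 2 aqua (H2O, neutral). Ligand charge sum = 0.
With Sn in oxidation state +4, the complex ion is [Sn...]^4+.
Charge balance with fluoride (-1) requires 1 complex ion per 4 fluoride.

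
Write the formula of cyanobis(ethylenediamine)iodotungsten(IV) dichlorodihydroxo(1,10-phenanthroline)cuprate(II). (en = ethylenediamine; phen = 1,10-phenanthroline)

Cation [W…]: ligand charges -2, W(IV) ⇒ ion charge 2+.
Anion [Cu…]: ligand charges -4, Cu(II) ⇒ ion charge 2−.
One 2+ cation balances one 2− anion.

[W(CN)(en)2I][CuCl2(OH)2(phen)]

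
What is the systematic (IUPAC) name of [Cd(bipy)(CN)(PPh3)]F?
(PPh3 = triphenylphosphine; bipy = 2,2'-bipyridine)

The 1 fluoride counter-ion carries a total charge of -1, so each complex ion is 1+.
Ligand charges: 1×triphenylphosphine (neutral), 1×2,2'-bipyridine (neutral), 1×cyano (-1 each); total -1. So Cd + (-1) = 1+, giving Cd = +2.
Ligands are named alphabetically: bipyridine before cyano before triphenylphosphine.

(2,2'-bipyridine)cyano(triphenylphosphine)cadmium(II) fluoride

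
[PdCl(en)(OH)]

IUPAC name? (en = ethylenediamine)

chloro(ethylenediamine)hydroxopalladium(II)

There is no counter-ion, so the complex is neutral overall.
Ligand charges: 1×chloro (-1 each), 1×ethylenediamine (neutral), 1×hydroxo (-1 each); total -2. So Pd + (-2) = 0, giving Pd = +2.
Ligands are named alphabetically: chloro before ethylenediamine before hydroxo.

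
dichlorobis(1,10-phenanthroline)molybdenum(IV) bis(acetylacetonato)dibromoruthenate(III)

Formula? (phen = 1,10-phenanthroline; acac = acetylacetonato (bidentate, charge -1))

[MoCl2(phen)2][Ru(acac)2Br2]2

Cation [Mo…]: ligand charges -2, Mo(IV) ⇒ ion charge 2+.
Anion [Ru…]: ligand charges -4, Ru(III) ⇒ ion charge 1−.
One 2+ cation requires 2 of the 1− anion.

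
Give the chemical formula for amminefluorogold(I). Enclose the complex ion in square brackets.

[AuF(NH3)]

Ligands: 1 ammine (NH3, neutral), 1 fluoro (F, -1). Ligand charge sum = -1.
With Au in oxidation state +1, the complex ion is [Au...].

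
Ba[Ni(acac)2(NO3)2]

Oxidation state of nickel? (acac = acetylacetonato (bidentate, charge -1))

1 barium outside the brackets (+2 each) → the complex ion is 2−.
Ligand charges: 2×acac = -2; 2×NO3 = -2; sum -4.
Ni + (-4) = 2− ⇒ Ni is +2.

+2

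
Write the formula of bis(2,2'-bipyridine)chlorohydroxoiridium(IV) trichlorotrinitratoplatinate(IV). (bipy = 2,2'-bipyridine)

Cation [Ir…]: ligand charges -2, Ir(IV) ⇒ ion charge 2+.
Anion [Pt…]: ligand charges -6, Pt(IV) ⇒ ion charge 2−.
One 2+ cation balances one 2− anion.

[Ir(bipy)2Cl(OH)][PtCl3(NO3)3]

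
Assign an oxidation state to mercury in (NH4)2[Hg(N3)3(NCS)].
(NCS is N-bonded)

2 ammonium outside the brackets (+1 each) → the complex ion is 2−.
Ligand charges: 1×NCS = -1; 3×N3 = -3; sum -4.
Hg + (-4) = 2− ⇒ Hg is +2.

+2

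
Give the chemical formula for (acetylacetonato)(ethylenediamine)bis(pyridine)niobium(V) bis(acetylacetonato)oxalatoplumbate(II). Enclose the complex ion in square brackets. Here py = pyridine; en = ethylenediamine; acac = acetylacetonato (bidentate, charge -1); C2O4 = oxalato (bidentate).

Cation [Nb…]: ligand charges -1, Nb(V) ⇒ ion charge 4+.
Anion [Pb…]: ligand charges -4, Pb(II) ⇒ ion charge 2−.
One 4+ cation requires 2 of the 2− anion.

[Nb(acac)(en)(py)2][Pb(acac)2(C2O4)]2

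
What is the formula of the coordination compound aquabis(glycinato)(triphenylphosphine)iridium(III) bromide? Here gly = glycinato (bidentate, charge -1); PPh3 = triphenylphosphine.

Ligands: 1 aqua (H2O, neutral), 2 glycinato (gly, -1), 1 triphenylphosphine (PPh3, neutral). Ligand charge sum = -2.
With Ir in oxidation state +3, the complex ion is [Ir...]^1+.
Charge balance with bromide (-1) requires 1 complex ion per 1 bromide.

[Ir(gly)2(H2O)(PPh3)]Br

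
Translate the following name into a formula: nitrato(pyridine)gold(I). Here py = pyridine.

Ligands: 1 nitrato (NO3, -1), 1 pyridine (py, neutral). Ligand charge sum = -1.
With Au in oxidation state +1, the complex ion is [Au...].

[Au(NO3)(py)]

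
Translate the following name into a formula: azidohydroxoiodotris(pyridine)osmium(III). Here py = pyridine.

Ligands: 1 iodo (I, -1), 3 pyridine (py, neutral), 1 azido (N3, -1), 1 hydroxo (OH, -1). Ligand charge sum = -3.
With Os in oxidation state +3, the complex ion is [Os...].

[OsI(N3)(OH)(py)3]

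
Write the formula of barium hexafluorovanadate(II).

Ligands: 6 fluoro (F, -1). Ligand charge sum = -6.
With V in oxidation state +2, the complex ion is [V...]^4−.
Charge balance with barium (+2) requires 1 complex ion per 2 barium.

Ba2[VF6]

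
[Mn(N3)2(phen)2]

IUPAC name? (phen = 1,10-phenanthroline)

There is no counter-ion, so the complex is neutral overall.
Ligand charges: 2×azido (-1 each), 2×1,10-phenanthroline (neutral); total -2. So Mn + (-2) = 0, giving Mn = +2.
Ligands are named alphabetically: azido before phenanthroline.

diazidobis(1,10-phenanthroline)manganese(II)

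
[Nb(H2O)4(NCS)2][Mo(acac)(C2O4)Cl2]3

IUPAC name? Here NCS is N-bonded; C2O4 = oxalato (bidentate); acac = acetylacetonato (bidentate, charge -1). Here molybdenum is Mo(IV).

Mo is given as +4; the anion's ligand charges sum to -5, so the complex anion is 1−.
With 3 anions per cation, the cation must be 3×1 = 3+.
Cation: ligand charges sum to -2; for the ion to be 3+, Nb = +5.

tetraaquadiisothiocyanatoniobium(V) (acetylacetonato)dichlorooxalatomolybdate(IV)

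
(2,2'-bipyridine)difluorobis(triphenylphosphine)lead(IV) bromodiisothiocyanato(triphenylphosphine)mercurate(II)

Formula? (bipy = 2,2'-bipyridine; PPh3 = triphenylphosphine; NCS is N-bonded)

Cation [Pb…]: ligand charges -2, Pb(IV) ⇒ ion charge 2+.
Anion [Hg…]: ligand charges -3, Hg(II) ⇒ ion charge 1−.
One 2+ cation requires 2 of the 1− anion.

[Pb(bipy)F2(PPh3)2][HgBr(NCS)2(PPh3)]2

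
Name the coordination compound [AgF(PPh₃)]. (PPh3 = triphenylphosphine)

There is no counter-ion, so the complex is neutral overall.
Ligand charges: 1×fluoro (-1 each), 1×triphenylphosphine (neutral); total -1. So Ag + (-1) = 0, giving Ag = +1.
Ligands are named alphabetically: fluoro before triphenylphosphine.

fluoro(triphenylphosphine)silver(I)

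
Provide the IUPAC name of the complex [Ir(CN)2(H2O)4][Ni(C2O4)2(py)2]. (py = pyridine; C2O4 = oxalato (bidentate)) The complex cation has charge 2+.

Both ions are complex: the cation is named first with the plain metal name, the anion second with the -ate form; each ion's ligands are alphabetised independently.
The complex cation is given as 2+; its ligand charges sum to -2, so Ir = +4.
A 1:1 salt means the anion carries the equal and opposite charge, 2−.
Anion: ligand charges sum to -4; for the ion to be 2−, Ni = +2.

tetraaquadicyanoiridium(IV) dioxalatobis(pyridine)nickelate(II)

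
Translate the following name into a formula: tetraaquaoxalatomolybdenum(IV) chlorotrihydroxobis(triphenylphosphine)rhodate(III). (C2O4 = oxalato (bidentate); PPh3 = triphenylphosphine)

[Mo(C2O4)(H2O)4][RhCl(OH)3(PPh3)2]2

Cation [Mo…]: ligand charges -2, Mo(IV) ⇒ ion charge 2+.
Anion [Rh…]: ligand charges -4, Rh(III) ⇒ ion charge 1−.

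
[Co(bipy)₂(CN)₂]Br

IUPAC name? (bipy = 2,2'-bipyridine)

The 1 bromide counter-ion carries a total charge of -1, so each complex ion is 1+.
Ligand charges: 2×2,2'-bipyridine (neutral), 2×cyano (-1 each); total -2. So Co + (-2) = 1+, giving Co = +3.
Ligands are named alphabetically: bipyridine before cyano.

bis(2,2'-bipyridine)dicyanocobalt(III) bromide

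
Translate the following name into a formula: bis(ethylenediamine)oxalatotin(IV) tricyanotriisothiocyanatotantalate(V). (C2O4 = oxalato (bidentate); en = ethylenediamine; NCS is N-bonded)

[Sn(C2O4)(en)2][Ta(CN)3(NCS)3]2

Cation [Sn…]: ligand charges -2, Sn(IV) ⇒ ion charge 2+.
Anion [Ta…]: ligand charges -6, Ta(V) ⇒ ion charge 1−.
One 2+ cation requires 2 of the 1− anion.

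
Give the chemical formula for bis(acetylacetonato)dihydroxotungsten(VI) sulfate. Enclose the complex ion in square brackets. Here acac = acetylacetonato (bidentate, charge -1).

Ligands: 2 hydroxo (OH, -1), 2 acetylacetonato (acac, -1). Ligand charge sum = -4.
With W in oxidation state +6, the complex ion is [W...]^2+.
Charge balance with sulfate (-2) requires 1 complex ion per 1 sulfate.

[W(acac)2(OH)2]SO4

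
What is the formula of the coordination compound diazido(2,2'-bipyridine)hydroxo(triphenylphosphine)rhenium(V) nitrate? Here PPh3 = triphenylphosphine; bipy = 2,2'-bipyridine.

[Re(bipy)(N3)2(OH)(PPh3)](NO3)2

Ligands: 1 triphenylphosphine (PPh3, neutral), 1 2,2'-bipyridine (bipy, neutral), 1 hydroxo (OH, -1), 2 azido (N3, -1). Ligand charge sum = -3.
With Re in oxidation state +5, the complex ion is [Re...]^2+.
Charge balance with nitrate (-1) requires 1 complex ion per 2 nitrate.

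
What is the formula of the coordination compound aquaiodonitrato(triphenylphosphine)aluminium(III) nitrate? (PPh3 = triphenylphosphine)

Ligands: 1 triphenylphosphine (PPh3, neutral), 1 aqua (H2O, neutral), 1 iodo (I, -1), 1 nitrato (NO3, -1). Ligand charge sum = -2.
With Al in oxidation state +3, the complex ion is [Al...]^1+.
Charge balance with nitrate (-1) requires 1 complex ion per 1 nitrate.

[Al(H2O)I(NO3)(PPh3)]NO3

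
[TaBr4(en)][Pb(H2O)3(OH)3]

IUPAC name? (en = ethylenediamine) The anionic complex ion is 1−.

tetrabromo(ethylenediamine)tantalum(V) triaquatrihydroxoplumbate(II)

The complex anion is given as 1−; its ligand charges sum to -3, so Pb = +2.
A 1:1 salt means the cation carries the equal and opposite charge, 1+.
Cation: ligand charges sum to -4; for the ion to be 1+, Ta = +5.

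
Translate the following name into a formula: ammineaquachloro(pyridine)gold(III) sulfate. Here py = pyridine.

Ligands: 1 aqua (H2O, neutral), 1 ammine (NH3, neutral), 1 pyridine (py, neutral), 1 chloro (Cl, -1). Ligand charge sum = -1.
With Au in oxidation state +3, the complex ion is [Au...]^2+.
Charge balance with sulfate (-2) requires 1 complex ion per 1 sulfate.

[AuCl(H2O)(NH3)(py)]SO4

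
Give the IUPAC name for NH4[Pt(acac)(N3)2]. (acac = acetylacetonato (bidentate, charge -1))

ammonium (acetylacetonato)diazidoplatinate(II)

The 1 ammonium counter-ion carries a total charge of +1, so each complex ion is 1−.
Ligand charges: 2×azido (-1 each), 1×acetylacetonato (-1 each); total -3. So Pt + (-3) = 1−, giving Pt = +2.
Ligands are named alphabetically: acetylacetonato before azido.
The complex ion is anionic, so platinum takes the -ate form platinate(II).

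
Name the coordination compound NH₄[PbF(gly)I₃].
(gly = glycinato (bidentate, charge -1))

ammonium fluoro(glycinato)triiodoplumbate(IV)

The 1 ammonium counter-ion carries a total charge of +1, so each complex ion is 1−.
Ligand charges: 1×glycinato (-1 each), 3×iodo (-1 each), 1×fluoro (-1 each); total -5. So Pb + (-5) = 1−, giving Pb = +4.
Ligands are named alphabetically: fluoro before glycinato before iodo.
The complex ion is anionic, so lead takes the -ate form plumbate(IV).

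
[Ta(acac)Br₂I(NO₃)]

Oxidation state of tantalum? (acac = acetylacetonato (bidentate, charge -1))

+5

No counter-ion: the bracketed complex is neutral.
Ligand charges: 1×acac = -1; 2×Br = -2; 1×NO3 = -1; 1×I = -1; sum -5.
Ta + (-5) = 0 ⇒ Ta is +5.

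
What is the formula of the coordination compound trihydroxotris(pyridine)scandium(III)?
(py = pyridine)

Ligands: 3 pyridine (py, neutral), 3 hydroxo (OH, -1). Ligand charge sum = -3.
With Sc in oxidation state +3, the complex ion is [Sc...].

[Sc(OH)3(py)3]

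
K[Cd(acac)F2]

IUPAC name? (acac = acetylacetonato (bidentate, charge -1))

The 1 potassium counter-ion carries a total charge of +1, so each complex ion is 1−.
Ligand charges: 1×acetylacetonato (-1 each), 2×fluoro (-1 each); total -3. So Cd + (-3) = 1−, giving Cd = +2.
Ligands are named alphabetically: acetylacetonato before fluoro.
The complex ion is anionic, so cadmium takes the -ate form cadmate(II).

potassium (acetylacetonato)difluorocadmate(II)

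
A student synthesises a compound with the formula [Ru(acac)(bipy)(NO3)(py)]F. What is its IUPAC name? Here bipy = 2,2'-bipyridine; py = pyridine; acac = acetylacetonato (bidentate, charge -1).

(acetylacetonato)(2,2'-bipyridine)nitrato(pyridine)ruthenium(III) fluoride

The 1 fluoride counter-ion carries a total charge of -1, so each complex ion is 1+.
Ligand charges: 1×2,2'-bipyridine (neutral), 1×pyridine (neutral), 1×acetylacetonato (-1 each), 1×nitrato (-1 each); total -2. So Ru + (-2) = 1+, giving Ru = +3.
Ligands are named alphabetically: acetylacetonato before bipyridine before nitrato before pyridine.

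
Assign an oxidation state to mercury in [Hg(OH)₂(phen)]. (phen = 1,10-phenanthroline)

No counter-ion: the bracketed complex is neutral.
Ligand charges: 2×OH = -2; 1×phen neutral; sum -2.
Hg + (-2) = 0 ⇒ Hg is +2.

+2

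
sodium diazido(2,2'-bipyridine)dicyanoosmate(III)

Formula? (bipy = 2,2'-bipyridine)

Na[Os(bipy)(CN)2(N3)2]

Ligands: 2 cyano (CN, -1), 1 2,2'-bipyridine (bipy, neutral), 2 azido (N3, -1). Ligand charge sum = -4.
With Os in oxidation state +3, the complex ion is [Os...]^1−.
Charge balance with sodium (+1) requires 1 complex ion per 1 sodium.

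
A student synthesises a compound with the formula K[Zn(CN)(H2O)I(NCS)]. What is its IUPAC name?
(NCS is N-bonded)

potassium aquacyanoiodoisothiocyanatozincate(II)

The 1 potassium counter-ion carries a total charge of +1, so each complex ion is 1−.
Ligand charges: 1×cyano (-1 each), 1×isothiocyanato (-1 each), 1×aqua (neutral), 1×iodo (-1 each); total -3. So Zn + (-3) = 1−, giving Zn = +2.
Ligands are named alphabetically: aqua before cyano before iodo before isothiocyanato.
The complex ion is anionic, so zinc takes the -ate form zincate(II).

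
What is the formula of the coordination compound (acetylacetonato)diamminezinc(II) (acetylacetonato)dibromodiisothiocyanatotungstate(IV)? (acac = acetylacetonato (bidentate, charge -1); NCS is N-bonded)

[Zn(acac)(NH3)2][W(acac)Br2(NCS)2]

Cation [Zn…]: ligand charges -1, Zn(II) ⇒ ion charge 1+.
Anion [W…]: ligand charges -5, W(IV) ⇒ ion charge 1−.
One 1+ cation balances one 1− anion.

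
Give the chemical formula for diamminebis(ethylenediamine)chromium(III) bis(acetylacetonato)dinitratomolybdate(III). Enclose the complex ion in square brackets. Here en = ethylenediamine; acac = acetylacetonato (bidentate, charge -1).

Cation [Cr…]: ligand charges 0, Cr(III) ⇒ ion charge 3+.
Anion [Mo…]: ligand charges -4, Mo(III) ⇒ ion charge 1−.
One 3+ cation requires 3 of the 1− anion.

[Cr(en)2(NH3)2][Mo(acac)2(NO3)2]3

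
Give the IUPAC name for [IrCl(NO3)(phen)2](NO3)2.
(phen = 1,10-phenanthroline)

The 2 nitrate counter-ions carry a total charge of -2, so each complex ion is 2+.
Ligand charges: 2×1,10-phenanthroline (neutral), 1×chloro (-1 each), 1×nitrato (-1 each); total -2. So Ir + (-2) = 2+, giving Ir = +4.
Ligands are named alphabetically: chloro before nitrato before phenanthroline.

chloronitratobis(1,10-phenanthroline)iridium(IV) nitrate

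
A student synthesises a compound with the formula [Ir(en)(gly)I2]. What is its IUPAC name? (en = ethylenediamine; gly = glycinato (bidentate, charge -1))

(ethylenediamine)(glycinato)diiodoiridium(III)

There is no counter-ion, so the complex is neutral overall.
Ligand charges: 1×ethylenediamine (neutral), 2×iodo (-1 each), 1×glycinato (-1 each); total -3. So Ir + (-3) = 0, giving Ir = +3.
Ligands are named alphabetically: ethylenediamine before glycinato before iodo.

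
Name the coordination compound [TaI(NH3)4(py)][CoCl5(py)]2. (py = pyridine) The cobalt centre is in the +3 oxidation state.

Co is given as +3; the anion's ligand charges sum to -5, so the complex anion is 2−.
With 2 anions per cation, the cation must be 2×2 = 4+.
Cation: ligand charges sum to -1; for the ion to be 4+, Ta = +5.

tetraammineiodo(pyridine)tantalum(V) pentachloro(pyridine)cobaltate(III)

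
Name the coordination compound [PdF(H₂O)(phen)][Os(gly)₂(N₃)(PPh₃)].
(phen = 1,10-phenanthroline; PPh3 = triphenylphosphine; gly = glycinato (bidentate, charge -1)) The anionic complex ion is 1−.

aquafluoro(1,10-phenanthroline)palladium(II) azidobis(glycinato)(triphenylphosphine)osmate(II)

Both ions are complex: the cation is named first with the plain metal name, the anion second with the -ate form; each ion's ligands are alphabetised independently.
The complex anion is given as 1−; its ligand charges sum to -3, so Os = +2.
A 1:1 salt means the cation carries the equal and opposite charge, 1+.
Cation: ligand charges sum to -1; for the ion to be 1+, Pd = +2.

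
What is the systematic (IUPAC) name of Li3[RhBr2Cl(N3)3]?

lithium triazidodibromochlororhodate(III)

The 3 lithium counter-ions carry a total charge of +3, so each complex ion is 3−.
Ligand charges: 1×chloro (-1 each), 3×azido (-1 each), 2×bromo (-1 each); total -6. So Rh + (-6) = 3−, giving Rh = +3.
The complex ion is anionic, so rhodium takes the -ate form rhodate(III).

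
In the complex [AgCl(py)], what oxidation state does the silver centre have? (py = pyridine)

No counter-ion: the bracketed complex is neutral.
Ligand charges: 1×Cl = -1; 1×py neutral; sum -1.
Ag + (-1) = 0 ⇒ Ag is +1.

+1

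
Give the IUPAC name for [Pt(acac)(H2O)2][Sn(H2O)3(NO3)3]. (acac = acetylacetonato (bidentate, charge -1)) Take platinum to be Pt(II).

(acetylacetonato)diaquaplatinum(II) triaquatrinitratostannate(II)

Pt is given as +2; the cation's ligand charges sum to -1, so the complex cation is 1+.
A 1:1 salt means the anion carries the equal and opposite charge, 1−.
Anion: ligand charges sum to -3; for the ion to be 1−, Sn = +2.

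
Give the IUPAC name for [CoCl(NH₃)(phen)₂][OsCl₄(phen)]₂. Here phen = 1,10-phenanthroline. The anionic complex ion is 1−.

The complex anion is given as 1−; its ligand charges sum to -4, so Os = +3.
With 2 anions per cation, the cation must be 2×1 = 2+.
Cation: ligand charges sum to -1; for the ion to be 2+, Co = +3.

amminechlorobis(1,10-phenanthroline)cobalt(III) tetrachloro(1,10-phenanthroline)osmate(III)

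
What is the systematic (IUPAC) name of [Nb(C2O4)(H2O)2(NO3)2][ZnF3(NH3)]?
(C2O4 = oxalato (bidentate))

diaquadinitratooxalatoniobium(V) amminetrifluorozincate(II)

Both ions are complex: the cation is named first with the plain metal name, the anion second with the -ate form; each ion's ligands are alphabetised independently.
Zinc is always +2 in its complexes; the anion's ligand charges sum to -3, so the complex anion is 1−.
A 1:1 salt means the cation carries the equal and opposite charge, 1+.
Cation: ligand charges sum to -4; for the ion to be 1+, Nb = +5.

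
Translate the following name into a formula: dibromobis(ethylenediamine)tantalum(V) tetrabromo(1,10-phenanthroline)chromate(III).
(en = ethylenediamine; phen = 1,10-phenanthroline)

[TaBr2(en)2][CrBr4(phen)]3

Cation [Ta…]: ligand charges -2, Ta(V) ⇒ ion charge 3+.
Anion [Cr…]: ligand charges -4, Cr(III) ⇒ ion charge 1−.
One 3+ cation requires 3 of the 1− anion.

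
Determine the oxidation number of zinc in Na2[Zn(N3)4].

+2

2 sodium outside the brackets (+1 each) → the complex ion is 2−.
Ligand charges: 4×N3 = -4; sum -4.
Zn + (-4) = 2− ⇒ Zn is +2.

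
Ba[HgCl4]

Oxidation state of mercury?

1 barium outside the brackets (+2 each) → the complex ion is 2−.
Ligand charges: 4×Cl = -4; sum -4.
Hg + (-4) = 2− ⇒ Hg is +2.

+2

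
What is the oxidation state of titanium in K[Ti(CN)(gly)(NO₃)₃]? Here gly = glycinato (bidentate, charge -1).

1 potassium outside the brackets (+1 each) → the complex ion is 1−.
Ligand charges: 1×CN = -1; 1×gly = -1; 3×NO3 = -3; sum -5.
Ti + (-5) = 1− ⇒ Ti is +4.

+4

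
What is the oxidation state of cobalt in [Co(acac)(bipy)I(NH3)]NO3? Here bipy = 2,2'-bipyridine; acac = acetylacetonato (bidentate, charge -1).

1 nitrate outside the brackets (-1 each) → the complex ion is 1+.
Ligand charges: 1×bipy neutral; 1×NH3 neutral; 1×I = -1; 1×acac = -1; sum -2.
Co + (-2) = 1+ ⇒ Co is +3.

+3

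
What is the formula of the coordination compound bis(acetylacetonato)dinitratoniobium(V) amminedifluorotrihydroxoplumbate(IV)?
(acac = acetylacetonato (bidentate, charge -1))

[Nb(acac)2(NO3)2][PbF2(NH3)(OH)3]

Cation [Nb…]: ligand charges -4, Nb(V) ⇒ ion charge 1+.
Anion [Pb…]: ligand charges -5, Pb(IV) ⇒ ion charge 1−.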